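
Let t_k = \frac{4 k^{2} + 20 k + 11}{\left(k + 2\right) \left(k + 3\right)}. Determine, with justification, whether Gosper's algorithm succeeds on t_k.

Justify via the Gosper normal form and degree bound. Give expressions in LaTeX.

Yes. s_k = \frac{k \left(8 k + 3\right)}{2 \left(k + 2\right)}.

Step 1: r(k) = (k + 2)*(20*k + 4*(k + 1)**2 + 31)/((k + 4)*(4*k**2 + 20*k + 11)).
So A=k + 2 and B=k + 4, with C=k**2 + 5*k + 11/4.
f must satisfy (k + 2)·f(k+1) − (k + 3)·f(k) = k**2 + 5*k + 11/4.
From deg A=1, deg B=1, deg C=2: d=2.
Solving with deg f ≤ 2: f(k) = k*(8*k + 3)/8.
Get s_k = R·t_k = k*(8*k + 3)/(2*(k + 2)) with R(k) = B(k−1)f(k)/C(k) = k*(k + 3)*(8*k + 3)/(2*(4*k**2 + 20*k + 11)).
Δs = (4*k**2 + 20*k + 11)/(k**2 + 5*k + 6), as required.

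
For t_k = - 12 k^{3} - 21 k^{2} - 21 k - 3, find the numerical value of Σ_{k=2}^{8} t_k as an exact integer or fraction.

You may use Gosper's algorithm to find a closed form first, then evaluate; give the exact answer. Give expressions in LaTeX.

Σ = -20559

t_(k+1)/t_k = (4*k**3 + 19*k**2 + 33*k + 19)/(4*k**3 + 7*k**2 + 7*k + 1).
Factor: A=1; B=1; C=k**3 + 7*k**2/4 + 7*k/4 + 1/4.
Key eq: (1)·f(k+1) = (1)·f(k) + (k**3 + 7*k**2/4 + 7*k/4 + 1/4).
Bound: deg f ≤ 4.
Match coefficients ⇒ f(k) = k*(3*k**3 + k**2 + 3*k - 4)/12.
So s_k = (B(k−1)f/C)·t_k = (k*(3*k**3 + k**2 + 3*k - 4)/(3*(4*k**3 + 7*k**2 + 7*k + 1)))·t_k = k*(-3*k**3 - k**2 - 3*k + 4).
Δs = -12*k**3 - 21*k**2 - 21*k - 3, as required.
Sum = s_(9) − s_(2); s_(9) = -20619, s_(2) = -60 ⇒ -20559.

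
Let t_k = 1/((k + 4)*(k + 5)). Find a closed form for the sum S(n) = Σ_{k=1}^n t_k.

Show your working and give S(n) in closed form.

Compute t_(k+1)/t_k: get (k + 4)/(k + 6).
Take A(k)=k + 4, B(k)=k + 6, C(k)=1.
Solve (k + 4)·f(k+1) − (k + 5)·f(k) = 1.
deg f ≤ 1 (via 1,1,0).
A polynomial solution: f(k) = k/4.
So s_k = (B(k−1)f/C)·t_k = (k*(k + 5)/4)·t_k = k/(4*(k + 4)).
Δs = 1/(k**2 + 9*k + 20), as required.
Evaluate: s_(n+1) = (n + 1)/(4*(n + 5)); subtract s_(1) = 1/20 ⇒ S(n) = n/(5*(n + 5)).

S(n) = n/(5*(n + 5))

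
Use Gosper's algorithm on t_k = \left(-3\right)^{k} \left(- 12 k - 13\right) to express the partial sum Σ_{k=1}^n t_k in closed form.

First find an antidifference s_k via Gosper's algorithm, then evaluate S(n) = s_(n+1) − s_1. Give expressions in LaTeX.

Compute t_(k+1)/t_k: get 3*(-12*k - 25)/(12*k + 13).
Take A(k)=-3, B(k)=1, C(k)=k + 13/12.
Set up (-3)·f(k+1) − (1)·f(k) − (k + 13/12) = 0.
deg f ≤ 1 (via 0,0,1).
Solve for f: f(k) = -(3*k + 1)/12 (degree 1 ≤ 1).
Certificate R = B(k−1)f/C = -(3*k + 1)/(12*k + 13) gives s_k = (-3)**k*(3*k + 1).
Check: Δs_k = (-3)**k*(-12*k - 13). ✓
s_(n+1) = (-3)**(n + 1)*(3*n + 4) and s_(1) = -12, so S(n) = -9*(-3)**n*n - 12*(-3)**n + 12.

S(n) = - 9 \left(-3\right)^{n} n - 12 \left(-3\right)^{n} + 12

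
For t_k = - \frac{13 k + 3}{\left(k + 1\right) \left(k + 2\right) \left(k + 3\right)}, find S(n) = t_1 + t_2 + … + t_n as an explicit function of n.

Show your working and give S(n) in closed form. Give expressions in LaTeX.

S(n) = \frac{n \left(- 7 n - 9\right)}{2 \left(n^{2} + 5 n + 6\right)}

r(k) = (k + 1)*(13*k + 16)/((k + 4)*(13*k + 3)) after simplifying.
Normal form (A,B,C) = (k + 1, k + 4, k + 3/13).
Key eq: (k + 1)·f(k+1) = (k + 3)·f(k) + (k + 3/13).
deg f ≤ 2 (via 1,1,1).
A polynomial solution: f(k) = k*(4*k - 1)/13.
Then R = B(k−1)f/C = k*(k + 3)*(4*k - 1)/(13*k + 3), so s_k = R(k)·t_k = k*(1 - 4*k)/((k + 1)*(k + 2)).
Δs = (-13*k - 3)/(k**3 + 6*k**2 + 11*k + 6), as required.
Telescope: S(n) = s_(n+1) − s_(1) = (-4*n**2 - 7*n - 3)/(n**2 + 5*n + 6) − (-1/2) = n*(-7*n - 9)/(2*(n**2 + 5*n + 6)).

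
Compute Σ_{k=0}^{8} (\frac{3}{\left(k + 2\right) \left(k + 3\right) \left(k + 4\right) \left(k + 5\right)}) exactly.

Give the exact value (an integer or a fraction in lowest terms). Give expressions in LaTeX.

Σ = 47/1144

Compute t_(k+1)/t_k: get (k + 2)/(k + 6).
Take A(k)=k + 2, B(k)=k + 6, C(k)=1.
f must satisfy (k + 2)·f(k+1) − (k + 5)·f(k) = 1.
From deg A=1, deg B=1, deg C=0: d=3.
Match coefficients ⇒ f(k) = k*(k**2 + 9*k + 26)/72.
R(k) = B(k−1)·f(k)/C(k) = k*(k + 5)*(k**2 + 9*k + 26)/72; s_k = R·t_k = k*(k**2 + 9*k + 26)/(24*(k + 2)*(k + 3)*(k + 4)).
s_(k+1) − s_k = 3/(k**4 + 14*k**3 + 71*k**2 + 154*k + 120) = t_k.
Telescoping: Σ = s_(9) − s_(0) = 47/1144 − (0) = 47/1144.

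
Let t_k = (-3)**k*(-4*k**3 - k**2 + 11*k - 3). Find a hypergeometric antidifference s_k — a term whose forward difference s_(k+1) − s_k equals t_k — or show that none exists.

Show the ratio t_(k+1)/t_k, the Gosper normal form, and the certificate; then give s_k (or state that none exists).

s_k = (-3)**k*(k**3 - 2*k**2 - 2*k + 3)

The ratio is 3*(-4*k**3 - 13*k**2 - 3*k + 3)/(4*k**3 + k**2 - 11*k + 3).
A = -3, B = 1, C = k**3 + k**2/4 - 11*k/4 + 3/4.
Need (-3)·f(k+1) − (1)·f(k) = k**3 + k**2/4 - 11*k/4 + 3/4.
From deg A=0, deg B=0, deg C=3: d=3.
Solving with deg f ≤ 3: f(k) = -(k - 1)*(k**2 - k - 3)/4.
Then R = B(k−1)f/C = -(k - 1)*(k**2 - k - 3)/(4*k**3 + k**2 - 11*k + 3), so s_k = R(k)·t_k = (-3)**k*(k**3 - 2*k**2 - 2*k + 3).
Δs = (-3)**k*(-4*k**3 - k**2 + 11*k - 3), as required.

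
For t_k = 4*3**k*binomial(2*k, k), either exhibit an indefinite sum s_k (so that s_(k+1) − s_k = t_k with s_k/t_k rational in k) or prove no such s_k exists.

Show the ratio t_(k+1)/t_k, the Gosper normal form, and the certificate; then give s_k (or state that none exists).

Step 1: r(k) = 6*(2*k + 1)/(k + 1).
A = 12*k + 6, B = k + 1, C = 1.
Solve (12*k + 6)·f(k+1) − (k)·f(k) = 1.
deg f ≤ -1 (via 1,1,0).
Negative degree bound (-1): no f exists, t_k not Gosper-summable.

no hypergeometric antidifference exists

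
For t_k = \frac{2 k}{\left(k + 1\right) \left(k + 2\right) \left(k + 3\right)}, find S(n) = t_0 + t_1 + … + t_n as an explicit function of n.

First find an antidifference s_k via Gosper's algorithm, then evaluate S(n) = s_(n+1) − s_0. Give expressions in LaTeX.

S(n) = \frac{n \left(n + 1\right)}{2 \left(n^{2} + 5 n + 6\right)}

t_(k+1)/t_k = (k + 1)**2/(k*(k + 4)).
Take A(k)=k + 1, B(k)=k + 4, C(k)=k.
Key eq: (k + 1)·f(k+1) = (k + 3)·f(k) + (k).
From deg A=1, deg B=1, deg C=1: d=2.
Coefficient equations give f(k) = k*(k - 1)/4.
So s_k = (B(k−1)f/C)·t_k = ((k - 1)*(k + 3)/4)·t_k = k*(k - 1)/(2*(k + 1)*(k + 2)).
s_(k+1) − s_k = 2*k/(k**3 + 6*k**2 + 11*k + 6) = t_k.
Σ_(k=0)^n t_k = s_(n+1) − s_(0) = (n*(n + 1)/(2*(n**2 + 5*n + 6))) − (0), i.e. n*(n + 1)/(2*(n**2 + 5*n + 6)).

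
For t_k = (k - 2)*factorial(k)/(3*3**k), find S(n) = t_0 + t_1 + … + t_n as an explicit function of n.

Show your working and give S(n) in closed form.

S(n) = 3**(-n - 1)*(-3**(n + 1) + n*factorial(n) + factorial(n))

r(k) = (k**2 - 1)/(3*(k - 2)) after simplifying.
Take A(k)=k/3 + 1/3, B(k)=1, C(k)=k - 2.
Need (k/3 + 1/3)·f(k+1) − (1)·f(k) = k - 2.
deg f ≤ 0 (via 1,0,1).
A polynomial solution: f(k) = 3.
R(k) = B(k−1)·f(k)/C(k) = 3/(k - 2); s_k = R·t_k = factorial(k)/3**k.
Check: Δs_k = (k - 2)*factorial(k)/(3*3**k). ✓
Telescope: S(n) = s_(n+1) − s_(0) = 3**(-n - 1)*factorial(n + 1) − (1) = 3**(-n - 1)*(-3**(n + 1) + n*factorial(n) + factorial(n)).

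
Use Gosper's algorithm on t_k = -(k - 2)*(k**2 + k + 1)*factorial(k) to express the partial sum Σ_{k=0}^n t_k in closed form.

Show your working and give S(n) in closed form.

S(n) = -n**3*factorial(n) + 4*n*factorial(n) + 3*factorial(n) - 1

Compute t_(k+1)/t_k: get (k - 1)*(k + 1)*(k + (k + 1)**2 + 2)/((k - 2)*(k**2 + k + 1)).
Normal form (A,B,C) = (k + 1, 1, k**3 - k**2 - k - 2).
Set up (k + 1)·f(k+1) − (1)·f(k) − (k**3 - k**2 - k - 2) = 0.
d = 2 from the (1,0,3) case.
Coefficient equations give f(k) = k**2 - 3*k - 1.
Get s_k = R·t_k = (-k**2 + 3*k + 1)*factorial(k) with R(k) = B(k−1)f(k)/C(k) = (k**2 - 3*k - 1)/((k - 2)*(k**2 + k + 1)).
Verify: -(k - 2)*(k**2 + k + 1)*factorial(k) matches t_k.
Σ_(k=0)^n t_k = s_(n+1) − s_(0) = ((-n**2 + n + 3)*factorial(n + 1)) − (1), i.e. -n**3*factorial(n) + 4*n*factorial(n) + 3*factorial(n) - 1.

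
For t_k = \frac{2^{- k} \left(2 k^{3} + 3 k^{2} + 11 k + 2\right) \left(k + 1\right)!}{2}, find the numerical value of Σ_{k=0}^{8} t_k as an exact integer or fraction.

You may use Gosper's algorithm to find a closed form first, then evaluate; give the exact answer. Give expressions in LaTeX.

Σ = 2197121/2

r(k) = (2*k**4 + 13*k**3 + 41*k**2 + 64*k + 36)/(2*(2*k**3 + 3*k**2 + 11*k + 2)) after simplifying.
Gosper form: A/B · C(k+1)/C(k) with A=k/2 + 1, B=1, C=k**3 + 3*k**2/2 + 11*k/2 + 1.
f must satisfy (k/2 + 1)·f(k+1) − (1)·f(k) = k**3 + 3*k**2/2 + 11*k/2 + 1.
Bound: deg f ≤ 2.
Coefficient equations give f(k) = 2*k**2 - k + 2.
Certificate R = B(k−1)f/C = 2*(2*k**2 - k + 2)/(2*k**3 + 3*k**2 + 11*k + 2) gives s_k = (2*k**2 - k + 2)*factorial(k + 1)/2**k.
Verify: (2*k**3 + 3*k**2 + 11*k + 2)*factorial(k + 1)/(2*2**k) matches t_k.
Evaluate s at k=9 and k=0: 2197125/2 and 2; difference 2197121/2.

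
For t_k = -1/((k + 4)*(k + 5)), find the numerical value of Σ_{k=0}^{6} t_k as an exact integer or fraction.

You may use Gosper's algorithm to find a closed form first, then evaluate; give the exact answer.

t_(k+1)/t_k = (k + 4)/(k + 6).
Factor: A=k + 4; B=k + 6; C=1.
Solve (k + 4)·f(k+1) − (k + 5)·f(k) = 1.
From deg A=1, deg B=1, deg C=0: d=1.
Solving with deg f ≤ 1: f(k) = k/4.
Certificate R = B(k−1)f/C = k*(k + 5)/4 gives s_k = -k/(4*k + 16).
s_(k+1) − s_k = -1/(k**2 + 9*k + 20) = t_k.
Sum = s_(7) − s_(0); s_(7) = -7/44, s_(0) = 0 ⇒ -7/44.

Σ = -7/44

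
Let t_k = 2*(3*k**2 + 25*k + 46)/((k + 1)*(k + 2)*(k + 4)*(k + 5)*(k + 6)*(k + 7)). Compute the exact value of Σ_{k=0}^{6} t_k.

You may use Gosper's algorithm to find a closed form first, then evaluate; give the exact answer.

The ratio is (k + 1)*(k + 4)*(25*k + 3*(k + 1)**2 + 71)/((k + 3)*(k + 8)*(3*k**2 + 25*k + 46)).
Take A(k)=k + 1, B(k)=k + 8, C(k)=k**3 + 34*k**2/3 + 121*k/3 + 46.
Key eq: (k + 1)·f(k+1) = (k + 7)·f(k) + (k**3 + 34*k**2/3 + 121*k/3 + 46).
From deg A=1, deg B=1, deg C=3: d=6.
Solving with deg f ≤ 6: f(k) = k*(k + 2)*(k + 3)*(k + 5)*(k**2 + 11*k + 34)/72.
Get s_k = R·t_k = k*(k**2 + 11*k + 34)/(12*(k**3 + 11*k**2 + 34*k + 24)) with R(k) = B(k−1)f(k)/C(k) = k*(k + 2)*(k + 5)*(k + 7)*(k**2 + 11*k + 34)/(24*(3*k**2 + 25*k + 46)).
Δs = 2*(3*k**2 + 25*k + 46)/(k**6 + 25*k**5 + 247*k**4 + 1219*k**3 + 3112*k**2 + 3796*k + 1680), as required.
Evaluate s at k=7 and k=0: 35/429 and 0; difference 35/429.

Σ = 35/429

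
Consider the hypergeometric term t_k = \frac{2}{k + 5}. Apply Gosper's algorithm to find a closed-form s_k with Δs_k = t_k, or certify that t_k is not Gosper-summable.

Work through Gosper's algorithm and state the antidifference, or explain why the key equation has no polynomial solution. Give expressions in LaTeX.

not Gosper-summable; s_k does not exist

The ratio is (k + 5)/(k + 6).
Gosper form: A/B · C(k+1)/C(k) with A=k + 5, B=k + 6, C=1.
f must satisfy (k + 5)·f(k+1) − (k + 5)·f(k) = 1.
d = 0 from the (1,1,0) case.
Write f(k) = c0. Then LHS − RHS = -1, requiring -1 = 0: contradictory. No certificate.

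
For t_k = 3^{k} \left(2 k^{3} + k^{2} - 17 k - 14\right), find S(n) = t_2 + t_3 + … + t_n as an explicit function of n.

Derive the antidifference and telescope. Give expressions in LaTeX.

S(n) = 3 \cdot 3^{n} n^{3} - 3 \cdot 3^{n} n^{2} - 18 \cdot 3^{n} n - 15 \cdot 3^{n} + 99

The ratio is 3*(2*k**3 + 7*k**2 - 9*k - 28)/(2*k**3 + k**2 - 17*k - 14).
Factor: A=3; B=1; C=k**3 + k**2/2 - 17*k/2 - 7.
Solve (3)·f(k+1) − (1)·f(k) = k**3 + k**2/2 - 17*k/2 - 7.
Bound: deg f ≤ 3.
Solve for f: f(k) = (k**3 - 4*k**2 - k - 1)/2 (degree 3 ≤ 3).
So s_k = (B(k−1)f/C)·t_k = ((k**3 - 4*k**2 - k - 1)/(2*k**3 + k**2 - 17*k - 14))·t_k = 3**k*(k**3 - 4*k**2 - k - 1).
s_(k+1) − s_k = 3**k*(2*k**3 + k**2 - 17*k - 14) = t_k.
s_(n+1) = 3**(n + 1)*(n**3 - n**2 - 6*n - 5) and s_(2) = -99, so S(n) = 3*3**n*n**3 - 3*3**n*n**2 - 18*3**n*n - 15*3**n + 99.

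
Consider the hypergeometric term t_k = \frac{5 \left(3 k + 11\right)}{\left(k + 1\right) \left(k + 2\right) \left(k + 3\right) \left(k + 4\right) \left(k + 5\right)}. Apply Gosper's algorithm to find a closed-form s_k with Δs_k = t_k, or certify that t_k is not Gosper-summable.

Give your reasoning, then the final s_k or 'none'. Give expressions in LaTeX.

s_k = \frac{5 k \left(k^{2} + 7 k + 14\right)}{8 \left(k^{3} + 7 k^{2} + 14 k + 8\right)}

Compute t_(k+1)/t_k: get (k + 1)*(3*k + 14)/((k + 6)*(3*k + 11)).
Gosper form: A/B · C(k+1)/C(k) with A=k + 1, B=k + 6, C=k + 11/3.
Set up (k + 1)·f(k+1) − (k + 5)·f(k) − (k + 11/3) = 0.
From deg A=1, deg B=1, deg C=1: d=4.
Solve for f: f(k) = k*(k + 3)*(k**2 + 7*k + 14)/24 (degree 4 ≤ 4).
Get s_k = R·t_k = 5*k*(k**2 + 7*k + 14)/(8*(k**3 + 7*k**2 + 14*k + 8)) with R(k) = B(k−1)f(k)/C(k) = k*(k + 3)*(k + 5)*(k**2 + 7*k + 14)/(8*(3*k + 11)).
Check: Δs_k = 5*(3*k + 11)/(k**5 + 15*k**4 + 85*k**3 + 225*k**2 + 274*k + 120). ✓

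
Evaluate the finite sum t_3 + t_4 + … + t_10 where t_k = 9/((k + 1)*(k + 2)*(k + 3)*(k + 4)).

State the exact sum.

Σ = 43/1820

r(k) = (k + 1)/(k + 5) after simplifying.
So A=k + 1 and B=k + 5, with C=1.
Key eq: (k + 1)·f(k+1) = (k + 4)·f(k) + (1).
Bound: deg f ≤ 3.
Solving with deg f ≤ 3: f(k) = k*(k**2 + 6*k + 11)/18.
Certificate R = B(k−1)f/C = k*(k + 4)*(k**2 + 6*k + 11)/18 gives s_k = k*(k**2 + 6*k + 11)/(2*(k + 1)*(k + 2)*(k + 3)).
Check: Δs_k = 9/(k**4 + 10*k**3 + 35*k**2 + 50*k + 24). ✓
Telescoping: Σ = s_(11) − s_(3) = 363/728 − (19/40) = 43/1820.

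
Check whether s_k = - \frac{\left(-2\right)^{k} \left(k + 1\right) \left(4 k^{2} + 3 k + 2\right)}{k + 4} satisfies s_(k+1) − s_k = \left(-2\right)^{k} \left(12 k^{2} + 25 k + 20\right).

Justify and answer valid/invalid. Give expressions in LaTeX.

Invalid: residual \frac{\left(-2\right)^{k} \left(- 36 k^{3} - 231 k^{2} - 369 k - 246\right)}{k^{2} + 9 k + 20} ≠ 0.

s_(k+1) = 2*(-2)**k*(k + 2)*(3*k + 4*(k + 1)**2 + 5)/(k + 5)
s_(k+1) − s_k = (-2)**k*(12*k**4 + 97*k**3 + 254*k**2 + 311*k + 154)/(k**2 + 9*k + 20)
(s_(k+1) − s_k) − t_k = (-2)**k*(-36*k**3 - 231*k**2 - 369*k - 246)/(k**2 + 9*k + 20)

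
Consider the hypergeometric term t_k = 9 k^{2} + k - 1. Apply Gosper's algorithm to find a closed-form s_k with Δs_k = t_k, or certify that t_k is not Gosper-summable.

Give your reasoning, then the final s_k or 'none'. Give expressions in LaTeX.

s_k = k^{2} \left(3 k - 4\right)

The ratio is (k + 9*(k + 1)**2)/(9*k**2 + k - 1).
Factor: A=1; B=1; C=k**2 + k/9 - 1/9.
Key eq: (1)·f(k+1) = (1)·f(k) + (k**2 + k/9 - 1/9).
deg f ≤ 3 (via 0,0,2).
A polynomial solution: f(k) = k**2*(3*k - 4)/9.
So s_k = (B(k−1)f/C)·t_k = (k**2*(3*k - 4)/(9*k**2 + k - 1))·t_k = k**2*(3*k - 4).
s_(k+1) − s_k = 9*k**2 + k - 1 = t_k.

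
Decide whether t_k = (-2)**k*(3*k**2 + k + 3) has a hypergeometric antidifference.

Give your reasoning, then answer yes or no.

Yes. s_k = (-2)**k*(-k**2 + k - 1).

The ratio is 2*(-3*k**2 - 7*k - 7)/(3*k**2 + k + 3).
So A=-2 and B=1, with C=k**2 + k/3 + 1.
Need (-2)·f(k+1) − (1)·f(k) = k**2 + k/3 + 1.
Bound: deg f ≤ 2.
Solve for f: f(k) = -(k**2 - k + 1)/3 (degree 2 ≤ 2).
R(k) = B(k−1)·f(k)/C(k) = -(k**2 - k + 1)/(3*k**2 + k + 3); s_k = R·t_k = (-2)**k*(-k**2 + k - 1).
Verify: (-2)**k*(3*k**2 + k + 3) matches t_k.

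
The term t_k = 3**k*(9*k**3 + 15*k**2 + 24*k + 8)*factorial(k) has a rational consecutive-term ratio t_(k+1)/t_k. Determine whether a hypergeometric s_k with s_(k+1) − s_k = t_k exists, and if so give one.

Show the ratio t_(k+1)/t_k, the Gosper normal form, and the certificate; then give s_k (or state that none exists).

s_k = 3**k*(3*k**2 - 3*k + 4)*factorial(k)

Compute t_(k+1)/t_k: get 3*(9*k**4 + 51*k**3 + 123*k**2 + 137*k + 56)/(9*k**3 + 15*k**2 + 24*k + 8).
Normal form (A,B,C) = (3*k + 3, 1, k**3 + 5*k**2/3 + 8*k/3 + 8/9).
f must satisfy (3*k + 3)·f(k+1) − (1)·f(k) = k**3 + 5*k**2/3 + 8*k/3 + 8/9.
d = 2 from the (1,0,3) case.
Solving with deg f ≤ 2: f(k) = (3*k**2 - 3*k + 4)/9.
Get s_k = R·t_k = 3**k*(3*k**2 - 3*k + 4)*factorial(k) with R(k) = B(k−1)f(k)/C(k) = (3*k**2 - 3*k + 4)/(9*k**3 + 15*k**2 + 24*k + 8).
Check: Δs_k = 3**k*(9*k**3 + 15*k**2 + 24*k + 8)*factorial(k). ✓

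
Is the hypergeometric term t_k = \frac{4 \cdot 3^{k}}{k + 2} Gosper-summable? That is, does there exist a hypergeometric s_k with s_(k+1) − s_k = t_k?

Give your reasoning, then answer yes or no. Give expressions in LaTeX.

t_(k+1)/t_k = 3*(k + 2)/(k + 3).
Gosper form: A/B · C(k+1)/C(k) with A=3*k + 6, B=k + 3, C=1.
Key eq: (3*k + 6)·f(k+1) = (k + 2)·f(k) + (1).
Degrees (1,1,0) ⇒ d ≤ -1.
d = -1 < 0 ⇒ no nonzero polynomial f; not summable.

No — key equation has no polynomial f.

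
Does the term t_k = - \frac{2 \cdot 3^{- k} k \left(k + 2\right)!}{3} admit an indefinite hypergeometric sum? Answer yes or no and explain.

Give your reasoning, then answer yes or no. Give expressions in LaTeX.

Yes. s_k = - 2 \cdot 3^{- k} \left(k + 2\right)!.

Compute t_(k+1)/t_k: get (k + 1)*(k + 3)/(3*k).
Gosper form: A/B · C(k+1)/C(k) with A=k/3 + 1, B=1, C=k.
Set up (k/3 + 1)·f(k+1) − (1)·f(k) − (k) = 0.
Degrees (1,0,1) ⇒ d ≤ 0.
A polynomial solution: f(k) = 3.
Get s_k = R·t_k = -2*factorial(k + 2)/3**k with R(k) = B(k−1)f(k)/C(k) = 3/k.
Verify: -2*k*factorial(k + 2)/(3*3**k) matches t_k.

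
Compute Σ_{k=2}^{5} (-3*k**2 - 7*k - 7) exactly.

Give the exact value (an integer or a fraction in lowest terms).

Σ = -288

Compute t_(k+1)/t_k: get (3*k**2 + 13*k + 17)/(3*k**2 + 7*k + 7).
Gosper form: A/B · C(k+1)/C(k) with A=1, B=1, C=k**2 + 7*k/3 + 7/3.
Key eq: (1)·f(k+1) = (1)·f(k) + (k**2 + 7*k/3 + 7/3).
Bound: deg f ≤ 3.
A polynomial solution: f(k) = k*(k**2 + 2*k + 4)/3.
So s_k = (B(k−1)f/C)·t_k = (k*(k**2 + 2*k + 4)/(3*k**2 + 7*k + 7))·t_k = k*(-k**2 - 2*k - 4).
Δs = -3*k**2 - 7*k - 7, as required.
Evaluate s at k=6 and k=2: -312 and -24; difference -288.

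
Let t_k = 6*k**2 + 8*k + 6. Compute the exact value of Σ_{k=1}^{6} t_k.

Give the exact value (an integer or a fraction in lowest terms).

r(k) = (3*k**2 + 10*k + 10)/(3*k**2 + 4*k + 3) after simplifying.
Take A(k)=1, B(k)=1, C(k)=k**2 + 4*k/3 + 1.
Solve (1)·f(k+1) − (1)·f(k) = k**2 + 4*k/3 + 1.
deg f ≤ 3 (via 0,0,2).
Coefficient equations give f(k) = k*(2*k**2 + k + 3)/6.
R(k) = B(k−1)·f(k)/C(k) = k*(2*k**2 + k + 3)/(2*(3*k**2 + 4*k + 3)); s_k = R·t_k = k*(2*k**2 + k + 3).
Verify: 6*k**2 + 8*k + 6 matches t_k.
Evaluate s at k=7 and k=1: 756 and 6; difference 750.

Σ = 750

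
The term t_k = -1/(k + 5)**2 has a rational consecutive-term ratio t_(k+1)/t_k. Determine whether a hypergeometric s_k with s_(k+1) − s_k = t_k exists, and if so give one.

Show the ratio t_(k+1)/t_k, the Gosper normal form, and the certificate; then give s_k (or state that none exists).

r(k) = (k + 5)**2/(k + 6)**2 after simplifying.
Take A(k)=k**2 + 10*k + 25, B(k)=k**2 + 12*k + 36, C(k)=1.
Key eq: (k**2 + 10*k + 25)·f(k+1) = (k**2 + 10*k + 25)·f(k) + (1).
deg f ≤ 0 (via 2,2,0).
Generic f = c0 gives residual -1; -1 = 0 cannot hold, so t_k is not Gosper-summable.

no hypergeometric antidifference exists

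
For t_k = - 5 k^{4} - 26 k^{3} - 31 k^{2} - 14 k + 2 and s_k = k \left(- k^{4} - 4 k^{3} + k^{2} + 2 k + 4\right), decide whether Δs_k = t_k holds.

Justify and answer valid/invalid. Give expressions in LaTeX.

valid; difference matches t_k

s_(k+1) = -k**5 - 9*k**4 - 25*k**3 - 29*k**2 - 10*k + 2
s_(k+1) − s_k = -5*k**4 - 26*k**3 - 31*k**2 - 14*k + 2
(s_(k+1) − s_k) − t_k = 0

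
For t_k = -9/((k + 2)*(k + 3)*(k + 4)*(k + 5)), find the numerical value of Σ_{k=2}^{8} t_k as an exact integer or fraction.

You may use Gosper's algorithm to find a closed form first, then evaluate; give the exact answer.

Σ = -133/5720

Compute t_(k+1)/t_k: get (k + 2)/(k + 6).
Factor: A=k + 2; B=k + 6; C=1.
Need (k + 2)·f(k+1) − (k + 5)·f(k) = 1.
Degrees (1,1,0) ⇒ d ≤ 3.
Solving with deg f ≤ 3: f(k) = k*(k**2 + 9*k + 26)/72.
Then R = B(k−1)f/C = k*(k + 5)*(k**2 + 9*k + 26)/72, so s_k = R(k)·t_k = k*(-k**2 - 9*k - 26)/(8*(k + 2)*(k + 3)*(k + 4)).
Check: Δs_k = -9/(k**4 + 14*k**3 + 71*k**2 + 154*k + 120). ✓
Sum = s_(9) − s_(2); s_(9) = -141/1144, s_(2) = -1/10 ⇒ -133/5720.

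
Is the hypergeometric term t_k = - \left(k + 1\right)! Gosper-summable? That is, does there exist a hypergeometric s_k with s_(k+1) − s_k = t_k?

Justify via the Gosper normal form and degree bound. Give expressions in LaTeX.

No — t_k has no hypergeometric antidifference.

t_(k+1)/t_k = k + 2.
Gosper form: A/B · C(k+1)/C(k) with A=k + 2, B=1, C=1.
Key eq: (k + 2)·f(k+1) = (1)·f(k) + (1).
Bound: deg f ≤ -1.
Negative degree bound (-1): no f exists, t_k not Gosper-summable.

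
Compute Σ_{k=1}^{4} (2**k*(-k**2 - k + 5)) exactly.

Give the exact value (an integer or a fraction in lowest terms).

Σ = -294

t_(k+1)/t_k = 2*(k**2 + 3*k - 3)/(k**2 + k - 5).
Factor: A=2; B=1; C=k**2 + k - 5.
Set up (2)·f(k+1) − (1)·f(k) − (k**2 + k - 5) = 0.
deg f ≤ 2 (via 0,0,2).
Match coefficients ⇒ f(k) = k**2 - 3*k - 1.
Get s_k = R·t_k = 2**k*(-k**2 + 3*k + 1) with R(k) = B(k−1)f(k)/C(k) = (k**2 - 3*k - 1)/(k**2 + k - 5).
Check: Δs_k = 2**k*(-k**2 - k + 5). ✓
Sum = s_(5) − s_(1); s_(5) = -288, s_(1) = 6 ⇒ -294.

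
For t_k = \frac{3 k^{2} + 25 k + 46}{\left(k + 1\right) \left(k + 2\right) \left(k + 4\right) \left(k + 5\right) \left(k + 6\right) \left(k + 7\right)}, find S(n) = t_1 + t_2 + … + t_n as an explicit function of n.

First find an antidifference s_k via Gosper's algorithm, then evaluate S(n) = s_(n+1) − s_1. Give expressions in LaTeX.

S(n) = \frac{n \left(n^{2} + 14 n + 59\right)}{70 \left(n^{3} + 14 n^{2} + 59 n + 70\right)}

The ratio is (k + 1)*(k + 4)*(25*k + 3*(k + 1)**2 + 71)/((k + 3)*(k + 8)*(3*k**2 + 25*k + 46)).
Factor: A=k + 1; B=k + 8; C=k**3 + 34*k**2/3 + 121*k/3 + 46.
Key eq: (k + 1)·f(k+1) = (k + 7)·f(k) + (k**3 + 34*k**2/3 + 121*k/3 + 46).
From deg A=1, deg B=1, deg C=3: d=6.
A polynomial solution: f(k) = k*(k + 2)*(k + 3)*(k + 5)*(k**2 + 11*k + 34)/72.
Then R = B(k−1)f/C = k*(k + 2)*(k + 5)*(k + 7)*(k**2 + 11*k + 34)/(24*(3*k**2 + 25*k + 46)), so s_k = R(k)·t_k = k*(k**2 + 11*k + 34)/(24*(k**3 + 11*k**2 + 34*k + 24)).
Check: Δs_k = (3*k**2 + 25*k + 46)/(k**6 + 25*k**5 + 247*k**4 + 1219*k**3 + 3112*k**2 + 3796*k + 1680). ✓
Σ_(k=1)^n t_k = s_(n+1) − s_(1) = ((n**3 + 14*n**2 + 59*n + 46)/(24*(n**3 + 14*n**2 + 59*n + 70))) − (23/840), i.e. n*(n**2 + 14*n + 59)/(70*(n**3 + 14*n**2 + 59*n + 70)).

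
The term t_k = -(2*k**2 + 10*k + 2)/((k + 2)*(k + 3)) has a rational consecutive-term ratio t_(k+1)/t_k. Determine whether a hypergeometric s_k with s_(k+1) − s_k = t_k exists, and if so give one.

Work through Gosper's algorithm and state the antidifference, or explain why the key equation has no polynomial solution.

s_k = k*(1 - 2*k)/(k + 2)

The ratio is (k + 2)*(5*k + (k + 1)**2 + 6)/((k + 4)*(k**2 + 5*k + 1)).
So A=k + 2 and B=k + 4, with C=k**2 + 5*k + 1.
Key eq: (k + 2)·f(k+1) = (k + 3)·f(k) + (k**2 + 5*k + 1).
Degrees (1,1,2) ⇒ d ≤ 2.
Match coefficients ⇒ f(k) = k*(2*k - 1)/2.
R(k) = B(k−1)·f(k)/C(k) = k*(k + 3)*(2*k - 1)/(2*(k**2 + 5*k + 1)); s_k = R·t_k = k*(1 - 2*k)/(k + 2).
Check: Δs_k = 2*(-k**2 - 5*k - 1)/(k**2 + 5*k + 6). ✓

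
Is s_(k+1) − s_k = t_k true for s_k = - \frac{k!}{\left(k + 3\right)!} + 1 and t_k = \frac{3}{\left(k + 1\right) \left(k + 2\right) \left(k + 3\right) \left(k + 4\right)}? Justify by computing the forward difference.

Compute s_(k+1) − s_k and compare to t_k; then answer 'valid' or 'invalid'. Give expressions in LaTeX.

valid; difference matches t_k

s_(k+1) = -factorial(k + 1)/factorial(k + 4) + 1
s_(k+1) − s_k = 3/((k + 1)*(k + 2)*(k + 3)*(k + 4))
(s_(k+1) − s_k) − t_k = 0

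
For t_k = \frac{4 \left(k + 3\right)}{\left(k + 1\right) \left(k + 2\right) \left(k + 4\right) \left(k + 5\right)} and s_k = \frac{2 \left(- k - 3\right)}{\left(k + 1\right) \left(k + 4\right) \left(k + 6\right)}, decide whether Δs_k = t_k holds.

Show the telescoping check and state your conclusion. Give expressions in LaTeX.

s_(k+1) = 2*(-k - 4)/((k + 2)*(k + 5)*(k + 7))
s_(k+1) − s_k = 2*(2*k**3 + 23*k**2 + 87*k + 114)/(k**6 + 25*k**5 + 247*k**4 + 1219*k**3 + 3112*k**2 + 3796*k + 1680)
(s_(k+1) − s_k) − t_k = 6*(-3*k**2 - 25*k - 46)/(k**6 + 25*k**5 + 247*k**4 + 1219*k**3 + 3112*k**2 + 3796*k + 1680)

Invalid: residual \frac{6 \left(- 3 k^{2} - 25 k - 46\right)}{k^{6} + 25 k^{5} + 247 k^{4} + 1219 k^{3} + 3112 k^{2} + 3796 k + 1680} ≠ 0.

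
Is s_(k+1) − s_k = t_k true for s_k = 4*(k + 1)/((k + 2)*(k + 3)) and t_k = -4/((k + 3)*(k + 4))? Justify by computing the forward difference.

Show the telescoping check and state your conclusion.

Invalid: residual 8/(k**3 + 9*k**2 + 26*k + 24) ≠ 0.

s_(k+1) = 4*(k + 2)/((k + 3)*(k + 4))
s_(k+1) − s_k = -4*k/(k**3 + 9*k**2 + 26*k + 24)
(s_(k+1) − s_k) − t_k = 8/(k**3 + 9*k**2 + 26*k + 24)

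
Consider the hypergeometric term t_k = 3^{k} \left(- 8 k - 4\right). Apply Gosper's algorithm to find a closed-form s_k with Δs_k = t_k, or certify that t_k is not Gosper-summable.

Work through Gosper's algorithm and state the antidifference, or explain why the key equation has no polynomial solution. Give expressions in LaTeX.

s_k = 4 \cdot 3^{k} \left(1 - k\right)

t_(k+1)/t_k = 3*(2*k + 3)/(2*k + 1).
So A=3 and B=1, with C=k + 1/2.
Set up (3)·f(k+1) − (1)·f(k) − (k + 1/2) = 0.
Bound: deg f ≤ 1.
A polynomial solution: f(k) = (k - 1)/2.
R(k) = B(k−1)·f(k)/C(k) = (k - 1)/(2*k + 1); s_k = R·t_k = 4*3**k*(1 - k).
s_(k+1) − s_k = 3**k*(-8*k - 4) = t_k.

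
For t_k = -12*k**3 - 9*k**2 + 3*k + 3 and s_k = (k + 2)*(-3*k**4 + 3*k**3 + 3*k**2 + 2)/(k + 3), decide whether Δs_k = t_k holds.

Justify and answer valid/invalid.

Invalid: residual (9*k**4 + 48*k**3 + 27*k**2 - 12*k - 7)/(k**2 + 7*k + 12) ≠ 0.

s_(k+1) = (k + 3)*(-3*(k + 1)**4 + 3*(k + 1)**3 + 3*(k + 1)**2 + 2)/(k + 4)
s_(k+1) − s_k = (-12*k**5 - 84*k**4 - 156*k**3 - 57*k**2 + 45*k + 29)/(k**2 + 7*k + 12)
(s_(k+1) − s_k) − t_k = (9*k**4 + 48*k**3 + 27*k**2 - 12*k - 7)/(k**2 + 7*k + 12)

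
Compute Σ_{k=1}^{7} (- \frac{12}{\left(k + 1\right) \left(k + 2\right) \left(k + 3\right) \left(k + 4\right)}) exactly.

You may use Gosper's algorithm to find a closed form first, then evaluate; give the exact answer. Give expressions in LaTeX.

Σ = -161/990

Ratio r(k) = (k + 1)/(k + 5).
Factor: A=k + 1; B=k + 5; C=1.
Key eq: (k + 1)·f(k+1) = (k + 4)·f(k) + (1).
deg f ≤ 3 (via 1,1,0).
Match coefficients ⇒ f(k) = k*(k**2 + 6*k + 11)/18.
Certificate R = B(k−1)f/C = k*(k + 4)*(k**2 + 6*k + 11)/18 gives s_k = 2*k*(-k**2 - 6*k - 11)/(3*(k + 1)*(k + 2)*(k + 3)).
Check: Δs_k = -12/(k**4 + 10*k**3 + 35*k**2 + 50*k + 24). ✓
Σ_(k=1)^(7) t_k = s_(8) − s_(1) = -328/495 − (-1/2) = -161/990.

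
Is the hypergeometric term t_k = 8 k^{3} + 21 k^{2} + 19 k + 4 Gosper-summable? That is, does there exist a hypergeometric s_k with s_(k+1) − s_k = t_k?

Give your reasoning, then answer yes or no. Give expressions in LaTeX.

t_(k+1)/t_k = (8*k**3 + 45*k**2 + 85*k + 52)/(8*k**3 + 21*k**2 + 19*k + 4).
Factor: A=1; B=1; C=k**3 + 21*k**2/8 + 19*k/8 + 1/2.
Solve (1)·f(k+1) − (1)·f(k) = k**3 + 21*k**2/8 + 19*k/8 + 1/2.
From deg A=0, deg B=0, deg C=3: d=4.
A polynomial solution: f(k) = k*(2*k**3 + 3*k**2 + k - 2)/8.
Certificate R = B(k−1)f/C = k*(2*k**3 + 3*k**2 + k - 2)/(8*k**3 + 21*k**2 + 19*k + 4) gives s_k = k*(2*k**3 + 3*k**2 + k - 2).
s_(k+1) − s_k = 8*k**3 + 21*k**2 + 19*k + 4 = t_k.

Yes. s_k = k \left(2 k^{3} + 3 k^{2} + k - 2\right).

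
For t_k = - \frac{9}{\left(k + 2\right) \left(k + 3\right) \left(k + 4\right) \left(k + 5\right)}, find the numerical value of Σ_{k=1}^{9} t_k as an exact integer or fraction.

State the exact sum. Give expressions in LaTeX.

Step 1: r(k) = (k + 2)/(k + 6).
So A=k + 2 and B=k + 6, with C=1.
Key eq: (k + 2)·f(k+1) = (k + 5)·f(k) + (1).
Degrees (1,1,0) ⇒ d ≤ 3.
A polynomial solution: f(k) = k*(k**2 + 9*k + 26)/72.
Then R = B(k−1)f/C = k*(k + 5)*(k**2 + 9*k + 26)/72, so s_k = R(k)·t_k = k*(-k**2 - 9*k - 26)/(8*(k + 2)*(k + 3)*(k + 4)).
s_(k+1) − s_k = -9/(k**4 + 14*k**3 + 71*k**2 + 154*k + 120) = t_k.
Evaluate s at k=10 and k=1: -45/364 and -3/40; difference -177/3640.

Σ = -177/3640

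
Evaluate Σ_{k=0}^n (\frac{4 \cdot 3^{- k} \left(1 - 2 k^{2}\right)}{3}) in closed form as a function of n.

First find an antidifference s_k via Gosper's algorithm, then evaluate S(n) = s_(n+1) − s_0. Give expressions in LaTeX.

The ratio is (2*(k + 1)**2 - 1)/(3*(2*k**2 - 1)).
Take A(k)=1/3, B(k)=1, C(k)=k**2 - 1/2.
Solve (1/3)·f(k+1) − (1)·f(k) = k**2 - 1/2.
d = 2 from the (0,0,2) case.
A polynomial solution: f(k) = -3*(2*k**2 + 2*k + 1)/4.
So s_k = (B(k−1)f/C)·t_k = (-3*(2*k**2 + 2*k + 1)/(2*(2*k**2 - 1)))·t_k = 2*(2*k**2 + 2*k + 1)/3**k.
Verify: 4*(1 - 2*k**2)/(3*3**k) matches t_k.
Evaluate: s_(n+1) = 2*3**(-n - 1)*(2*n**2 + 6*n + 5); subtract s_(0) = 2 ⇒ S(n) = 2*(-3*3**n + 2*n**2 + 6*n + 5)/(3*3**n).

S(n) = \frac{2 \cdot 3^{- n} \left(- 3 \cdot 3^{n} + 2 n^{2} + 6 n + 5\right)}{3}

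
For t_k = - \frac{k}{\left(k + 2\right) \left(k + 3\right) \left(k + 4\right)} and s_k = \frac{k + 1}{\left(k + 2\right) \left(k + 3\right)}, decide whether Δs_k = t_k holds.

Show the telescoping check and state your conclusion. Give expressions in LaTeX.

valid; difference matches t_k

s_(k+1) = (k + 2)/((k + 3)*(k + 4))
s_(k+1) − s_k = -k/(k**3 + 9*k**2 + 26*k + 24)
(s_(k+1) − s_k) − t_k = 0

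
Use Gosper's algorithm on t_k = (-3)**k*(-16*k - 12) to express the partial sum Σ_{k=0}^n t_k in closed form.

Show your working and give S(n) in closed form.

Ratio r(k) = 3*(-4*k - 7)/(4*k + 3).
A = -3, B = 1, C = k + 3/4.
f must satisfy (-3)·f(k+1) − (1)·f(k) = k + 3/4.
deg f ≤ 1 (via 0,0,1).
Solving with deg f ≤ 1: f(k) = -k/4.
Get s_k = R·t_k = 4*(-3)**k*k with R(k) = B(k−1)f(k)/C(k) = -k/(4*k + 3).
Δs = (-3)**k*(-16*k - 12), as required.
Evaluate: s_(n+1) = (-3)**(n + 1)*(4*n + 4); subtract s_(0) = 0 ⇒ S(n) = (-3)**(n + 1)*(4*n + 4).

S(n) = (-3)**(n + 1)*(4*n + 4)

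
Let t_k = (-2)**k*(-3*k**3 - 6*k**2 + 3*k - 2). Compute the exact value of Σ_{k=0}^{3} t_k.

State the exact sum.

Σ = 862

Compute t_(k+1)/t_k: get 2*(-3*k**3 - 15*k**2 - 18*k - 8)/(3*k**3 + 6*k**2 - 3*k + 2).
Gosper form: A/B · C(k+1)/C(k) with A=-2, B=1, C=k**3 + 2*k**2 - k + 2/3.
Need (-2)·f(k+1) − (1)·f(k) = k**3 + 2*k**2 - k + 2/3.
Degrees (0,0,3) ⇒ d ≤ 3.
Solve for f: f(k) = -(k - 1)**2*(k + 2)/3 (degree 3 ≤ 3).
R(k) = B(k−1)·f(k)/C(k) = -(k - 1)**2*(k + 2)/(3*k**3 + 6*k**2 - 3*k + 2); s_k = R·t_k = (-2)**k*(k**3 - 3*k + 2).
Check: Δs_k = (-2)**k*(-k**3 + 9*k - 2*(k + 1)**3). ✓
Telescoping: Σ = s_(4) − s_(0) = 864 − (2) = 862.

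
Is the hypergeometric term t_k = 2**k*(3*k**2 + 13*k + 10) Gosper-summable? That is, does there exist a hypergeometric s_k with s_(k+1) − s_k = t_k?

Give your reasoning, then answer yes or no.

Yes. s_k = 2**k*(3*k**2 + k + 2).

Step 1: r(k) = 2*(3*k**2 + 19*k + 26)/(3*k**2 + 13*k + 10).
So A=2 and B=1, with C=k**2 + 13*k/3 + 10/3.
Key eq: (2)·f(k+1) = (1)·f(k) + (k**2 + 13*k/3 + 10/3).
From deg A=0, deg B=0, deg C=2: d=2.
Solve for f: f(k) = (3*k**2 + k + 2)/3 (degree 2 ≤ 2).
So s_k = (B(k−1)f/C)·t_k = ((3*k**2 + k + 2)/((k + 1)*(3*k + 10)))·t_k = 2**k*(3*k**2 + k + 2).
Check: Δs_k = 2**k*(3*k**2 + 13*k + 10). ✓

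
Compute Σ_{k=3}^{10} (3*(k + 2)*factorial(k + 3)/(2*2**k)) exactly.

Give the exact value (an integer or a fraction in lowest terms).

The ratio is (k + 3)*(k + 4)/(2*(k + 2)).
So A=k/2 + 2 and B=1, with C=k + 2.
f must satisfy (k/2 + 2)·f(k+1) − (1)·f(k) = k + 2.
d = 0 from the (1,0,1) case.
Coefficient equations give f(k) = 2.
R(k) = B(k−1)·f(k)/C(k) = 2/(k + 2); s_k = R·t_k = 3*factorial(k + 3)/2**k.
s_(k+1) − s_k = 3*(k + 2)*factorial(k + 3)/(2*2**k) = t_k.
Σ_(k=3)^(10) t_k = s_(11) − s_(3) = 127702575 − (270) = 127702305.

Σ = 127702305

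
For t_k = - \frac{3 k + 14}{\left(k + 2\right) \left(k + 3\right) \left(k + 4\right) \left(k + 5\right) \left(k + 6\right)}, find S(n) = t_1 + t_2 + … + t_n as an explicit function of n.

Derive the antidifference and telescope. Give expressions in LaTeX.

t_(k+1)/t_k = (k + 2)*(3*k + 17)/((k + 7)*(3*k + 14)).
Normal form (A,B,C) = (k + 2, k + 7, k + 14/3).
Solve (k + 2)·f(k+1) − (k + 6)·f(k) = k + 14/3.
From deg A=1, deg B=1, deg C=1: d=4.
A polynomial solution: f(k) = k*(k + 4)*(k**2 + 10*k + 31)/90.
So s_k = (B(k−1)f/C)·t_k = (k*(k + 4)*(k + 6)*(k**2 + 10*k + 31)/(30*(3*k + 14)))·t_k = k*(-k**2 - 10*k - 31)/(30*(k**3 + 10*k**2 + 31*k + 30)).
Δs = (-3*k - 14)/(k**5 + 20*k**4 + 155*k**3 + 580*k**2 + 1044*k + 720), as required.
Telescope: S(n) = s_(n+1) − s_(1) = (-n**3 - 13*n**2 - 54*n - 42)/(30*(n**3 + 13*n**2 + 54*n + 72)) − (-7/360) = n*(-n**2 - 13*n - 54)/(72*(n**3 + 13*n**2 + 54*n + 72)).

S(n) = \frac{n \left(- n^{2} - 13 n - 54\right)}{72 \left(n^{3} + 13 n^{2} + 54 n + 72\right)}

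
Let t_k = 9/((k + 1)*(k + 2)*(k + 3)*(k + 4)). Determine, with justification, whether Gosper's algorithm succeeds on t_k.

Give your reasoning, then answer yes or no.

Compute t_(k+1)/t_k: get (k + 1)/(k + 5).
Factor: A=k + 1; B=k + 5; C=1.
f must satisfy (k + 1)·f(k+1) − (k + 4)·f(k) = 1.
From deg A=1, deg B=1, deg C=0: d=3.
Solve for f: f(k) = k*(k**2 + 6*k + 11)/18 (degree 3 ≤ 3).
So s_k = (B(k−1)f/C)·t_k = (k*(k + 4)*(k**2 + 6*k + 11)/18)·t_k = k*(k**2 + 6*k + 11)/(2*(k + 1)*(k + 2)*(k + 3)).
s_(k+1) − s_k = 9/(k**4 + 10*k**3 + 35*k**2 + 50*k + 24) = t_k.

Yes. s_k = k*(k**2 + 6*k + 11)/(2*(k + 1)*(k + 2)*(k + 3)).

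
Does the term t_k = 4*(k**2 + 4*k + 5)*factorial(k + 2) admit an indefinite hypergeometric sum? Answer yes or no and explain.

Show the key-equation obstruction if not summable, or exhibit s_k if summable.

Yes. s_k = 4*(k + 1)*factorial(k + 2).

Compute t_(k+1)/t_k: get (k + 3)*(4*k + (k + 1)**2 + 9)/(k**2 + 4*k + 5).
Take A(k)=k + 3, B(k)=1, C(k)=k**2 + 4*k + 5.
Need (k + 3)·f(k+1) − (1)·f(k) = k**2 + 4*k + 5.
Degrees (1,0,2) ⇒ d ≤ 1.
Coefficient equations give f(k) = k + 1.
Get s_k = R·t_k = 4*(k + 1)*factorial(k + 2) with R(k) = B(k−1)f(k)/C(k) = (k + 1)/(k**2 + 4*k + 5).
Δs = 4*(k**2 + 4*k + 5)*factorial(k + 2), as required.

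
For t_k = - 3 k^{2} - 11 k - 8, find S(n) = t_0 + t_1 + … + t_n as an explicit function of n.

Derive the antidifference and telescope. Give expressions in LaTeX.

S(n) = - n^{3} - 7 n^{2} - 14 n - 8

Step 1: r(k) = (3*k**2 + 17*k + 22)/(3*k**2 + 11*k + 8).
Gosper form: A/B · C(k+1)/C(k) with A=1, B=1, C=k**2 + 11*k/3 + 8/3.
Set up (1)·f(k+1) − (1)·f(k) − (k**2 + 11*k/3 + 8/3) = 0.
Degrees (0,0,2) ⇒ d ≤ 3.
Coefficient equations give f(k) = k*(k + 1)*(k + 3)/3.
R(k) = B(k−1)·f(k)/C(k) = k*(k + 3)/(3*k + 8); s_k = R·t_k = k*(-k**2 - 4*k - 3).
s_(k+1) − s_k = -3*k**2 - 11*k - 8 = t_k.
s_(n+1) = -n**3 - 7*n**2 - 14*n - 8 and s_(0) = 0, so S(n) = -n**3 - 7*n**2 - 14*n - 8.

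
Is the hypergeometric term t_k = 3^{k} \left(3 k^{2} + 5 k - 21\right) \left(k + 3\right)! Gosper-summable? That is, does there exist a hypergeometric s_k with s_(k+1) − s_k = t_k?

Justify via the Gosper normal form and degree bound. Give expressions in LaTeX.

Compute t_(k+1)/t_k: get 3*(3*k**3 + 23*k**2 + 31*k - 52)/(3*k**2 + 5*k - 21).
Normal form (A,B,C) = (3*k + 12, 1, k**2 + 5*k/3 - 7).
Solve (3*k + 12)·f(k+1) − (1)·f(k) = k**2 + 5*k/3 - 7.
Bound: deg f ≤ 1.
Match coefficients ⇒ f(k) = (k - 3)/3.
R(k) = B(k−1)·f(k)/C(k) = (k - 3)/(3*k**2 + 5*k - 21); s_k = R·t_k = 3**k*(k - 3)*factorial(k + 3).
s_(k+1) − s_k = 3**k*(3*k**2 + 5*k - 21)*factorial(k + 3) = t_k.

Yes. s_k = 3^{k} \left(k - 3\right) \left(k + 3\right)!.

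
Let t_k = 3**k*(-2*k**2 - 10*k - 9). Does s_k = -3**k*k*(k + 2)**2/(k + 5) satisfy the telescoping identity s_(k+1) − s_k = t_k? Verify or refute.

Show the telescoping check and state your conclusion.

s_(k+1) = 3**(k + 1)*(-k - 1)*(k + 3)**2/(k + 6)
s_(k+1) − s_k = 3**k*(k*(k + 2)**2*(k + 6) - 3*(k + 1)*(k + 3)**2*(k + 5))/((k + 5)*(k + 6))
(s_(k+1) − s_k) − t_k = 3**(k + 1)*(2*k**3 + 19*k**2 + 57*k + 45)/(k**2 + 11*k + 30)

Invalid: residual 3**(k + 1)*(2*k**3 + 19*k**2 + 57*k + 45)/(k**2 + 11*k + 30) ≠ 0.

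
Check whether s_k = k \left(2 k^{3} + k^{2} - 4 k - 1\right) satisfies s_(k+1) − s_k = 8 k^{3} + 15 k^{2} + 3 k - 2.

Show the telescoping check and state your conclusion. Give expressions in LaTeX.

s_(k+1) = 2*k**4 + 9*k**3 + 11*k**2 + 2*k - 2
s_(k+1) − s_k = 8*k**3 + 15*k**2 + 3*k - 2
(s_(k+1) − s_k) − t_k = 0

Valid — Δs_k = t_k.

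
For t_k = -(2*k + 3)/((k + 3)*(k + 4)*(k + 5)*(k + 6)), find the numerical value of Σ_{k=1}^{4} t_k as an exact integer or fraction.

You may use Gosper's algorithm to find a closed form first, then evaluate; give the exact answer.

Σ = -11/720

t_(k+1)/t_k = (k + 3)*(2*k + 5)/((k + 7)*(2*k + 3)).
A = k + 3, B = k + 7, C = k + 3/2.
Need (k + 3)·f(k+1) − (k + 6)·f(k) = k + 3/2.
deg f ≤ 3 (via 1,1,1).
Solving with deg f ≤ 3: f(k) = k*(k**2 + 12*k + 17)/60.
Certificate R = B(k−1)f/C = k*(k + 6)*(k**2 + 12*k + 17)/(30*(2*k + 3)) gives s_k = k*(-k**2 - 12*k - 17)/(30*(k + 3)*(k + 4)*(k + 5)).
Check: Δs_k = (-2*k - 3)/(k**4 + 18*k**3 + 119*k**2 + 342*k + 360). ✓
Sum = s_(5) − s_(1); s_(5) = -17/720, s_(1) = -1/120 ⇒ -11/720.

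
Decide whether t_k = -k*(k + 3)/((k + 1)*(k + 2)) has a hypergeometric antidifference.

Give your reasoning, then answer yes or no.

Yes. s_k = k*(1 - k)/(k + 1).

The ratio is (k + 1)**2*(k + 4)/(k*(k + 3)**2).
So A=k + 1 and B=k + 3, with C=k**2 + 3*k.
Set up (k + 1)·f(k+1) − (k + 2)·f(k) − (k**2 + 3*k) = 0.
Bound: deg f ≤ 2.
Solving with deg f ≤ 2: f(k) = k*(k - 1).
Certificate R = B(k−1)f/C = (k - 1)*(k + 2)/(k + 3) gives s_k = k*(1 - k)/(k + 1).
Check: Δs_k = k*(-k - 3)/(k**2 + 3*k + 2). ✓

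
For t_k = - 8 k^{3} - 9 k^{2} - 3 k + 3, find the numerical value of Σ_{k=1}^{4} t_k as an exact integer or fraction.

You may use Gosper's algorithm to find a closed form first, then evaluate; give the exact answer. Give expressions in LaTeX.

Σ = -1088

Ratio r(k) = (8*k**3 + 33*k**2 + 45*k + 17)/(8*k**3 + 9*k**2 + 3*k - 3).
A = 1, B = 1, C = k**3 + 9*k**2/8 + 3*k/8 - 3/8.
Solve (1)·f(k+1) − (1)·f(k) = k**3 + 9*k**2/8 + 3*k/8 - 3/8.
Bound: deg f ≤ 4.
Solve for f: f(k) = k*(2*k - 3)*(k**2 + k + 1)/8 (degree 4 ≤ 4).
Get s_k = R·t_k = k*(-2*k**3 + k**2 + k + 3) with R(k) = B(k−1)f(k)/C(k) = k*(2*k - 3)*(k**2 + k + 1)/(8*k**3 + 9*k**2 + 3*k - 3).
Δs = -8*k**3 - 9*k**2 - 3*k + 3, as required.
Telescoping: Σ = s_(5) − s_(1) = -1085 − (3) = -1088.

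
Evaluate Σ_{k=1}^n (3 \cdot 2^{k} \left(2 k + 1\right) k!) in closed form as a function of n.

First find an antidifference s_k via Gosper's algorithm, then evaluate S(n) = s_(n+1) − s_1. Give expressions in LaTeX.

Step 1: r(k) = 2*(k + 1)*(2*k + 3)/(2*k + 1).
Gosper form: A/B · C(k+1)/C(k) with A=2*k + 2, B=1, C=k + 1/2.
Set up (2*k + 2)·f(k+1) − (1)·f(k) − (k + 1/2) = 0.
d = 0 from the (1,0,1) case.
Solve for f: f(k) = 1/2 (degree 0 ≤ 0).
Get s_k = R·t_k = 3*2**k*factorial(k) with R(k) = B(k−1)f(k)/C(k) = 1/(2*k + 1).
s_(k+1) − s_k = 3*2**k*(2*k + 1)*factorial(k) = t_k.
Telescope: S(n) = s_(n+1) − s_(1) = 6*2**n*factorial(n + 1) − (6) = 6*2**n*factorial(n + 1) - 6.

S(n) = 6 \cdot 2^{n} \left(n + 1\right)! - 6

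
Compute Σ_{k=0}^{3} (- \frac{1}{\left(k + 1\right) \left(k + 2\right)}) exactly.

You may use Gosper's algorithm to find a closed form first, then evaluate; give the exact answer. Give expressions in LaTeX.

Σ = -4/5

Ratio r(k) = (k + 1)/(k + 3).
Factor: A=k + 1; B=k + 3; C=1.
Need (k + 1)·f(k+1) − (k + 2)·f(k) = 1.
deg f ≤ 1 (via 1,1,0).
Solving with deg f ≤ 1: f(k) = k.
Get s_k = R·t_k = -k/(k + 1) with R(k) = B(k−1)f(k)/C(k) = k*(k + 2).
Δs = -1/(k**2 + 3*k + 2), as required.
Σ_(k=0)^(3) t_k = s_(4) − s_(0) = -4/5 − (0) = -4/5.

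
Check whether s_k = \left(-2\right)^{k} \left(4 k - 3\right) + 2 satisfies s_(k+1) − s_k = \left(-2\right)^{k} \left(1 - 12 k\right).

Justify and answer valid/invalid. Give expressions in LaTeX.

s_(k+1) = -2*(-2)**k*(4*k + 1) + 2
s_(k+1) − s_k = (-2)**k*(1 - 12*k)
(s_(k+1) − s_k) − t_k = 0

valid (s_(k+1) − s_k reduces to t_k)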